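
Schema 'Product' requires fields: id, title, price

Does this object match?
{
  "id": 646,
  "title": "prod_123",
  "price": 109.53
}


Checking required fields... All present.
Valid - all required fields present


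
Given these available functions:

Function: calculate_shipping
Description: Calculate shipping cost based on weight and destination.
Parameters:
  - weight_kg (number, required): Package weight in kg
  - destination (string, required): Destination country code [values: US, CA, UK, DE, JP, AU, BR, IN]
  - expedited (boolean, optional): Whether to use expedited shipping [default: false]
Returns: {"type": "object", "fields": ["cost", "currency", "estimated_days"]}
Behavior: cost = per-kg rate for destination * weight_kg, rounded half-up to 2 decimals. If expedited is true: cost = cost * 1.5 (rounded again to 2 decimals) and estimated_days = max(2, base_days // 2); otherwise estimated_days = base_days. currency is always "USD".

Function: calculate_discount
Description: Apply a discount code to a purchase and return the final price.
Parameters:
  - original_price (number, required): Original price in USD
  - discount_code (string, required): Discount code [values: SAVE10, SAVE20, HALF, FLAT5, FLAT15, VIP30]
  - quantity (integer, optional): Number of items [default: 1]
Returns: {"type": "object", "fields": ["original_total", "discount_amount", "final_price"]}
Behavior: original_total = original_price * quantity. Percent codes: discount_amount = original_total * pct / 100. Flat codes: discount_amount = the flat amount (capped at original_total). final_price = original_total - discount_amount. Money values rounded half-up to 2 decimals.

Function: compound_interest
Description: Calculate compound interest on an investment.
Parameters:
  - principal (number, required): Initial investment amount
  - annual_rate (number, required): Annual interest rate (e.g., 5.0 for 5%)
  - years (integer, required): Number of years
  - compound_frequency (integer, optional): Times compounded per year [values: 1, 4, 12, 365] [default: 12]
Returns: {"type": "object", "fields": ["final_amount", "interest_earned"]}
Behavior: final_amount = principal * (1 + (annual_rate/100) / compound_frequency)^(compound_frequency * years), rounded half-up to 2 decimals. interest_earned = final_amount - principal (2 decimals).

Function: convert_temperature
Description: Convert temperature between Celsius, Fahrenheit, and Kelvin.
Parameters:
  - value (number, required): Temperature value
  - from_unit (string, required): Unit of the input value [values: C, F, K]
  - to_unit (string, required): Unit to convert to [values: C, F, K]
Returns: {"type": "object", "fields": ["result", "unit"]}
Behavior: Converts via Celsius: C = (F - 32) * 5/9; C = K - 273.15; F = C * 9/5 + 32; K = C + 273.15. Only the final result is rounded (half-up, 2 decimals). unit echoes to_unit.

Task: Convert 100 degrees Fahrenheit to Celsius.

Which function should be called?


The task needs a function whose description is: Convert temperature between Celsius, Fahrenheit, and Kelvin.
convert_temperature


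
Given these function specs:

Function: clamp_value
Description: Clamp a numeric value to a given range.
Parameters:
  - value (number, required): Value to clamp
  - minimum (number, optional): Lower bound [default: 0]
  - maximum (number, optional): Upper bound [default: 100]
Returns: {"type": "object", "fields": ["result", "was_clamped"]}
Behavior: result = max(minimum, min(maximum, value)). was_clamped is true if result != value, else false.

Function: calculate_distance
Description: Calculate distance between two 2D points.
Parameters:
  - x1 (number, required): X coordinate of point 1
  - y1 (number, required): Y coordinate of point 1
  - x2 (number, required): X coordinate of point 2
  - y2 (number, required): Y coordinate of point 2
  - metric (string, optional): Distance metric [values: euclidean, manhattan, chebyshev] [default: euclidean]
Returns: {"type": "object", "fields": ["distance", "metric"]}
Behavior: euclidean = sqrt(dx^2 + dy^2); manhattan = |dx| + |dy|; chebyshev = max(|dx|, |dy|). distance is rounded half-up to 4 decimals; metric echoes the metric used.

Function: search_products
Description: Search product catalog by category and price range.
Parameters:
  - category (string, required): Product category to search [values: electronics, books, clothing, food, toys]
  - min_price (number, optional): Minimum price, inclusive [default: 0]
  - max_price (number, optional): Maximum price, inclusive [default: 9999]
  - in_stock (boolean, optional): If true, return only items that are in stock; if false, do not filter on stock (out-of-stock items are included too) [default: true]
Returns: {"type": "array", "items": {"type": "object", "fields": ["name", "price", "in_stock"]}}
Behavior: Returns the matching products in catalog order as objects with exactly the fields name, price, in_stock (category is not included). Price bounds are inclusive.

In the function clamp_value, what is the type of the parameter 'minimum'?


The clamp_value spec declares:
  - minimum (number, optional): Lower bound [default: 0]
Type:
number


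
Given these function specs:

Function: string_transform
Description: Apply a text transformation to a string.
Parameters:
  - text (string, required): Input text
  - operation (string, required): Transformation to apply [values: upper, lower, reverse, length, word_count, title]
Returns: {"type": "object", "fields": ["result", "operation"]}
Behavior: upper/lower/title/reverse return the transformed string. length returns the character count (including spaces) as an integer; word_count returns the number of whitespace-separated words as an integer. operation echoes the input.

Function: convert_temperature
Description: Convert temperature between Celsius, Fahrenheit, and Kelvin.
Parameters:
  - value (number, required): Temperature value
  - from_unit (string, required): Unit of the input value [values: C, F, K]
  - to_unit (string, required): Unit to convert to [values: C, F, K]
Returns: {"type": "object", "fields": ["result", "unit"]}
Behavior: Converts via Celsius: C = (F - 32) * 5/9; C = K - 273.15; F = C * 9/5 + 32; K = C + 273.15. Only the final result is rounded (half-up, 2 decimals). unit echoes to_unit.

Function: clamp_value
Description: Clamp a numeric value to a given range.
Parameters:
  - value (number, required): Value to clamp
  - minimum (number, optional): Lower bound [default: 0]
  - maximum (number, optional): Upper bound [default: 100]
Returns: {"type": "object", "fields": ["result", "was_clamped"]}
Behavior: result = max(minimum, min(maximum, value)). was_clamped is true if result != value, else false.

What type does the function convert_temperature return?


The convert_temperature spec declares Returns: {"type": "object", "fields": ["result", "unit"]}
Type:
object


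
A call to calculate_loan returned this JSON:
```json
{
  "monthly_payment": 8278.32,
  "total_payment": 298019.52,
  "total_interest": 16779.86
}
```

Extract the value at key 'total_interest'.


16779.86


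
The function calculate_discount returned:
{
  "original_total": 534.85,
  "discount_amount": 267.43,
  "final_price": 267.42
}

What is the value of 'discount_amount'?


267.43


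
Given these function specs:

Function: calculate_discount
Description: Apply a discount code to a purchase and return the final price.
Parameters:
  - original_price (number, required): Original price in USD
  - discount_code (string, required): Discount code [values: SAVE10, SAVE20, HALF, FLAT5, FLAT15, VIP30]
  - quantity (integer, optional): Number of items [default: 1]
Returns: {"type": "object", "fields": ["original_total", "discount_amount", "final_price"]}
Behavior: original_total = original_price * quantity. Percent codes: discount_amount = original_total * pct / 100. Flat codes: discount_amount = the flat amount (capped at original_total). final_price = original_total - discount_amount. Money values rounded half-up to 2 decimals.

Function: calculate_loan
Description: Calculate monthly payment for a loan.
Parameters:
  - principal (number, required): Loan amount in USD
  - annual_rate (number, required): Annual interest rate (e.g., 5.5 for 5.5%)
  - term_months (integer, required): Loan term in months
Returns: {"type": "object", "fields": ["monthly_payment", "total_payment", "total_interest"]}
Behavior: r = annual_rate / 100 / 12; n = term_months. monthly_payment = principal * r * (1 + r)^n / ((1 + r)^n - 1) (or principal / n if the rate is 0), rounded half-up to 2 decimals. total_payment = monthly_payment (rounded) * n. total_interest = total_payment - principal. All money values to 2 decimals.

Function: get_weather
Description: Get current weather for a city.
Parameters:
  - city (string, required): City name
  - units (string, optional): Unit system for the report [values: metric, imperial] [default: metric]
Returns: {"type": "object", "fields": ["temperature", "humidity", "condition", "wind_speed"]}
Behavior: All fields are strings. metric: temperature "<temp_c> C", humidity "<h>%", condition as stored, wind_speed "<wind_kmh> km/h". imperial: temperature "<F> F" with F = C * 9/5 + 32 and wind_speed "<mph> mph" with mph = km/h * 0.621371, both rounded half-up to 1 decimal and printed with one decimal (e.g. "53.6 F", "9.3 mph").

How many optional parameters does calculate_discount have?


Parameters of calculate_discount: original_price (required), discount_code (required), quantity (optional)
Optional count:
1


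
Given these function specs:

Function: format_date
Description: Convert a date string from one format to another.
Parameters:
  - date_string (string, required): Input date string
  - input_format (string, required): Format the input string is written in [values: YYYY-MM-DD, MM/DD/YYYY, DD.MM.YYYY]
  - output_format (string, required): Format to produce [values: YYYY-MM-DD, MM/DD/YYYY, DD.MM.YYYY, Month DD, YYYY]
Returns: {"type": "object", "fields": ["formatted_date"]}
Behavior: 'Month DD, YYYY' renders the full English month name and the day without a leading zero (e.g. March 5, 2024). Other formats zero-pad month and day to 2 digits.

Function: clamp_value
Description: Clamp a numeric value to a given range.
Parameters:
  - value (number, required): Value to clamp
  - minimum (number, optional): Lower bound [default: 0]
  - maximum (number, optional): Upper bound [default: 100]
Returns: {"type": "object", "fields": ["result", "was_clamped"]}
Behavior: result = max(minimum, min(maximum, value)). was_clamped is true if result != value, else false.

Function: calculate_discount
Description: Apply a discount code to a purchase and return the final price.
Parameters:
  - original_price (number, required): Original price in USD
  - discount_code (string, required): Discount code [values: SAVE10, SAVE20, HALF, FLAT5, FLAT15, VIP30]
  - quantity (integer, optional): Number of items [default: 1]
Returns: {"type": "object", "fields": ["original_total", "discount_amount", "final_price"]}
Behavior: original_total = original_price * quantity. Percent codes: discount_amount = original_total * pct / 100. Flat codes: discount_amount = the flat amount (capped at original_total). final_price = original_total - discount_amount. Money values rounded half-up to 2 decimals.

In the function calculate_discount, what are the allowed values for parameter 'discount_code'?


The calculate_discount spec declares:
  - discount_code (string, required): Discount code [values: SAVE10, SAVE20, HALF, FLAT5, FLAT15, VIP30]
Allowed values:
SAVE10, SAVE20, HALF, FLAT5, FLAT15, VIP30


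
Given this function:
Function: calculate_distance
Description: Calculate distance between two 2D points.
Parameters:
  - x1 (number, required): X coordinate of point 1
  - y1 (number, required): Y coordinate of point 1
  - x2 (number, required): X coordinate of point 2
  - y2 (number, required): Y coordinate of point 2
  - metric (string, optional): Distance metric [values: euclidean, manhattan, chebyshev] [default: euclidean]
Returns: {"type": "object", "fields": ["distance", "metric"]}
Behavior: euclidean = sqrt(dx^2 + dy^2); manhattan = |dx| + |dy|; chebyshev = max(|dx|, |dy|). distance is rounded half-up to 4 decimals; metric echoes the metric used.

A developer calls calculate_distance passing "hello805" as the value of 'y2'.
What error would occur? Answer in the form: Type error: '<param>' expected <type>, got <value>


Spec: 'y2' is declared as number; "hello805" is a string.
Type error: 'y2' expected number, got "hello805"


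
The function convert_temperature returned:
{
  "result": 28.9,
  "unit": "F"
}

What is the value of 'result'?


28.9


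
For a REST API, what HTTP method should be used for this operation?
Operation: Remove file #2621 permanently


GET = read, POST = create, PUT = update/replace, DELETE = remove
This operation is a removal.
DELETE


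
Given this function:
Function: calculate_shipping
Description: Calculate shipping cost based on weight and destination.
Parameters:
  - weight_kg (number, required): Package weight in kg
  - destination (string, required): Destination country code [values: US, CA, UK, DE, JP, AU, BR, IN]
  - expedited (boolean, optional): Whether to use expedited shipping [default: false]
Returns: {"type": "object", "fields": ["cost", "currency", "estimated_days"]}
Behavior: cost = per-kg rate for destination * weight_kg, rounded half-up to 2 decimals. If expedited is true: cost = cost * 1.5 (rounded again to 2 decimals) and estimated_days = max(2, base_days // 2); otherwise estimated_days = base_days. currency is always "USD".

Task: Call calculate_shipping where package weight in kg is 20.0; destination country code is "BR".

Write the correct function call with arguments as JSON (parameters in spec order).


Mapping each described value to its parameter name:
  'Package weight in kg' -> weight_kg = 20.0
  'Destination country code' -> destination = "BR"
calculate_shipping({"weight_kg": 20.0, "destination": "BR"})


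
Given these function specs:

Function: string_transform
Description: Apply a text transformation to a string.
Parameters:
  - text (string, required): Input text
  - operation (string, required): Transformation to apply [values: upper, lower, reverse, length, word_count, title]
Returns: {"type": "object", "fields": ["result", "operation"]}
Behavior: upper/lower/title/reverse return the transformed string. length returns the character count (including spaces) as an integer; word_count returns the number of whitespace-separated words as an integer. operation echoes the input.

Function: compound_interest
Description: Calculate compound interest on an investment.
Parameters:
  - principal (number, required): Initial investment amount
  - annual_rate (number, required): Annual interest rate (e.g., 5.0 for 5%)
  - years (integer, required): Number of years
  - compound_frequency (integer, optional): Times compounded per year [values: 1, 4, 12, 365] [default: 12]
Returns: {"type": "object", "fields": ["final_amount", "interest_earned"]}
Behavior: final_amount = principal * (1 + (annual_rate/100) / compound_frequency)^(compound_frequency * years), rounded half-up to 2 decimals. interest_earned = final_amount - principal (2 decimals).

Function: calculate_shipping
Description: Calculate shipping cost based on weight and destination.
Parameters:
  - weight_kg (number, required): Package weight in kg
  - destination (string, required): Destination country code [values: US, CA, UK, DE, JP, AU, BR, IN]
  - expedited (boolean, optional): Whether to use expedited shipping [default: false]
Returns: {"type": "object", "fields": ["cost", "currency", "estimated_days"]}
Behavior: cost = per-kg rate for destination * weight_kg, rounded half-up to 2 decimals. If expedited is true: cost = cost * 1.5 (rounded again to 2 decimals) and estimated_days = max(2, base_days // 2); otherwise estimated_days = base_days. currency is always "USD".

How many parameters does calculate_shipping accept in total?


Parameters of calculate_shipping: weight_kg (required), destination (required), expedited (optional)
Total:
3


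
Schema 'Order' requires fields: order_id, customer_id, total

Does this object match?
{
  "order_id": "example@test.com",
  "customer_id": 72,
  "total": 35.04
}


Checking required fields... All present.
Valid - all required fields present


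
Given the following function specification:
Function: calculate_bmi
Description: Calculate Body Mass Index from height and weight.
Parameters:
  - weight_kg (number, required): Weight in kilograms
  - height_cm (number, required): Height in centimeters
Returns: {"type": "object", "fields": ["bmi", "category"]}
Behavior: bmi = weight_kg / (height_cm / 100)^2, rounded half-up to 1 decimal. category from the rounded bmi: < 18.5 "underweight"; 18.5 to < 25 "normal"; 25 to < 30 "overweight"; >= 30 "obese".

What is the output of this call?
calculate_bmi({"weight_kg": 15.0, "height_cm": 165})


height_m = 165 / 100 = 1.65
bmi = 15.0 / 1.65^2 = 15.0 / 2.7225 = 5.509642 -> 5.5
5.5 < 18.5 -> underweight
Output:
{"bmi": 5.5, "category": "underweight"}


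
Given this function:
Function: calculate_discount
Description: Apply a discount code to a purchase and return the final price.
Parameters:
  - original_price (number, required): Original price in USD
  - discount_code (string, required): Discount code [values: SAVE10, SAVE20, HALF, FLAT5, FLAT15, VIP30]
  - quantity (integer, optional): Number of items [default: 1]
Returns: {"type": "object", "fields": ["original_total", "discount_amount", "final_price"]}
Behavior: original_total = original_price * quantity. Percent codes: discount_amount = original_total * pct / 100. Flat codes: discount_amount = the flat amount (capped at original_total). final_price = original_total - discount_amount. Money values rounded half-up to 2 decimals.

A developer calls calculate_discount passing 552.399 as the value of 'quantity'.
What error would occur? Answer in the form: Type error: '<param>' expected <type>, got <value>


Spec: 'quantity' is declared as integer; 552.399 is a non-integer number.
Type error: 'quantity' expected integer, got 552.399


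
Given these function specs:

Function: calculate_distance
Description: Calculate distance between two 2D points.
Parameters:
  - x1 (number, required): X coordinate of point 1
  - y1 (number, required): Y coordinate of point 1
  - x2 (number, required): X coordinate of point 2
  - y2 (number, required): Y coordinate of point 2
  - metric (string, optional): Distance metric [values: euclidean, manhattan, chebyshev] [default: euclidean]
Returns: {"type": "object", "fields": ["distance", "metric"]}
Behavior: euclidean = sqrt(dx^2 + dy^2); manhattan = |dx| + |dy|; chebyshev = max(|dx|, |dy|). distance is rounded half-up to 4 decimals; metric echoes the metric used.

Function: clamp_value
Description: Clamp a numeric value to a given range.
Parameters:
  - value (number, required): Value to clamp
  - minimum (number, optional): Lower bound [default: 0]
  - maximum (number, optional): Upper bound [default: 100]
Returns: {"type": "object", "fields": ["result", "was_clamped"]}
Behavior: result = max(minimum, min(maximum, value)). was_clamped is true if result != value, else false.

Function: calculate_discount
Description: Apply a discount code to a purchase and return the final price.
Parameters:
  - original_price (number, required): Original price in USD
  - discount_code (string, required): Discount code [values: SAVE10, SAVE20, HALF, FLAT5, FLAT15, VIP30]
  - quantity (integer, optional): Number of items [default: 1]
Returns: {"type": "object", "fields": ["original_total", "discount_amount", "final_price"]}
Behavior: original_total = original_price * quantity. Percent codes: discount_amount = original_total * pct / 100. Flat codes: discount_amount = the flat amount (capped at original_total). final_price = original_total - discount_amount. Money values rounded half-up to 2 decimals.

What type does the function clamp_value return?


The clamp_value spec declares Returns: {"type": "object", "fields": ["result", "was_clamped"]}
Type:
object


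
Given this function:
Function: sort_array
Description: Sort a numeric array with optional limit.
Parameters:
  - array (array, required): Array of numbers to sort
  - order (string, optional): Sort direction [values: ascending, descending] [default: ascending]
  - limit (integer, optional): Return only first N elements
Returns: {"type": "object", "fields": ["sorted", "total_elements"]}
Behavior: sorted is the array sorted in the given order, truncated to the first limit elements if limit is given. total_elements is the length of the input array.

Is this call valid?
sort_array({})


Checking required parameters...
Missing required parameter: array
Invalid - missing required parameter 'array'


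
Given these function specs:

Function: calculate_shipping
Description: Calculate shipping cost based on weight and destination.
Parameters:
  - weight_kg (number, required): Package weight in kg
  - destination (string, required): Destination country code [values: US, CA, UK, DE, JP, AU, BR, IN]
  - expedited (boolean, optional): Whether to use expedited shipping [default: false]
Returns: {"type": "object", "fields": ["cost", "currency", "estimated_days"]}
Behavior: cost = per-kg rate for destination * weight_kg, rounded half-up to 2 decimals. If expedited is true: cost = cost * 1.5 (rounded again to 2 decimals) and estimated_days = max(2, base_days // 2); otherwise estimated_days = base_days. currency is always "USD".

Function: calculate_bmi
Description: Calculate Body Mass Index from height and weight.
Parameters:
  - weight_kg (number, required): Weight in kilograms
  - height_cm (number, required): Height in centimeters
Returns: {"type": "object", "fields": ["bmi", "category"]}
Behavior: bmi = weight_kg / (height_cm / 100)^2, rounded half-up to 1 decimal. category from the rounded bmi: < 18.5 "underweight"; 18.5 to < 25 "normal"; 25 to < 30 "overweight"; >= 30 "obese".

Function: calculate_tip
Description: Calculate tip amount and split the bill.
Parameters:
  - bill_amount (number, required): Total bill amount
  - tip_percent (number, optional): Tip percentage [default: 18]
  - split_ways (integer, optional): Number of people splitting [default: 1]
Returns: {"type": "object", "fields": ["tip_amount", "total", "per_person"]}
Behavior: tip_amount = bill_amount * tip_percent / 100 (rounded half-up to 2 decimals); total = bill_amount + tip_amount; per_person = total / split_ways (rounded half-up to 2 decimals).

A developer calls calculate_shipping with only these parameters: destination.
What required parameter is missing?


Required parameters: weight_kg, destination
Provided: destination
Missing: weight_kg
weight_kg


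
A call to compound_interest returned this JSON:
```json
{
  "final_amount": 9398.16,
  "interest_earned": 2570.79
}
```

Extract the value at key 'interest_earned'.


2570.79


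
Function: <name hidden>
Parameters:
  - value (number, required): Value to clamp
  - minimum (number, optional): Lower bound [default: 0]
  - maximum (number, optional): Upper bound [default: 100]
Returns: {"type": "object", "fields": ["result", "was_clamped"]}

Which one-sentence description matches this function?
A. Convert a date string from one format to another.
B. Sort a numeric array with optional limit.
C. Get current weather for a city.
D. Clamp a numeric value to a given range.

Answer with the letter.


Parameters value, minimum, maximum and return ["result", "was_clamped"] fit: Clamp a numeric value to a given range.
D


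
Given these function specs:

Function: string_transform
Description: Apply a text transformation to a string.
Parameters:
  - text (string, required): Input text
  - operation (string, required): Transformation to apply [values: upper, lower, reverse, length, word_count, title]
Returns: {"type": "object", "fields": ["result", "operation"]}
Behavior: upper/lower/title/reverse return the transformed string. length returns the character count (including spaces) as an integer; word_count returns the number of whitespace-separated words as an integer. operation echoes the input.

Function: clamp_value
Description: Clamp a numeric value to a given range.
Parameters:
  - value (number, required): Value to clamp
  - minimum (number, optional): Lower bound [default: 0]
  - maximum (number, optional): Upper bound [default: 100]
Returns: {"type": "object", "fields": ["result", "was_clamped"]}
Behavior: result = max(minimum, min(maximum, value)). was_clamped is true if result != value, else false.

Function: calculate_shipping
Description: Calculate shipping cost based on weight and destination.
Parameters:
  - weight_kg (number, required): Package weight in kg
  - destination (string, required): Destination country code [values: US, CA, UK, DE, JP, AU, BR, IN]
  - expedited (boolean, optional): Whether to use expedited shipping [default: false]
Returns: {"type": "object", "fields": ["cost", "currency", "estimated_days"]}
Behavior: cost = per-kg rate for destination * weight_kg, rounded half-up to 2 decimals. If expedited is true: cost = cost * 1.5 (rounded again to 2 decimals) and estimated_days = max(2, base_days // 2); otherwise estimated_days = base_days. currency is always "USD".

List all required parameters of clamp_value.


Parameters of clamp_value and their required/optional flag:
  value: required
  minimum: optional
  maximum: optional
value


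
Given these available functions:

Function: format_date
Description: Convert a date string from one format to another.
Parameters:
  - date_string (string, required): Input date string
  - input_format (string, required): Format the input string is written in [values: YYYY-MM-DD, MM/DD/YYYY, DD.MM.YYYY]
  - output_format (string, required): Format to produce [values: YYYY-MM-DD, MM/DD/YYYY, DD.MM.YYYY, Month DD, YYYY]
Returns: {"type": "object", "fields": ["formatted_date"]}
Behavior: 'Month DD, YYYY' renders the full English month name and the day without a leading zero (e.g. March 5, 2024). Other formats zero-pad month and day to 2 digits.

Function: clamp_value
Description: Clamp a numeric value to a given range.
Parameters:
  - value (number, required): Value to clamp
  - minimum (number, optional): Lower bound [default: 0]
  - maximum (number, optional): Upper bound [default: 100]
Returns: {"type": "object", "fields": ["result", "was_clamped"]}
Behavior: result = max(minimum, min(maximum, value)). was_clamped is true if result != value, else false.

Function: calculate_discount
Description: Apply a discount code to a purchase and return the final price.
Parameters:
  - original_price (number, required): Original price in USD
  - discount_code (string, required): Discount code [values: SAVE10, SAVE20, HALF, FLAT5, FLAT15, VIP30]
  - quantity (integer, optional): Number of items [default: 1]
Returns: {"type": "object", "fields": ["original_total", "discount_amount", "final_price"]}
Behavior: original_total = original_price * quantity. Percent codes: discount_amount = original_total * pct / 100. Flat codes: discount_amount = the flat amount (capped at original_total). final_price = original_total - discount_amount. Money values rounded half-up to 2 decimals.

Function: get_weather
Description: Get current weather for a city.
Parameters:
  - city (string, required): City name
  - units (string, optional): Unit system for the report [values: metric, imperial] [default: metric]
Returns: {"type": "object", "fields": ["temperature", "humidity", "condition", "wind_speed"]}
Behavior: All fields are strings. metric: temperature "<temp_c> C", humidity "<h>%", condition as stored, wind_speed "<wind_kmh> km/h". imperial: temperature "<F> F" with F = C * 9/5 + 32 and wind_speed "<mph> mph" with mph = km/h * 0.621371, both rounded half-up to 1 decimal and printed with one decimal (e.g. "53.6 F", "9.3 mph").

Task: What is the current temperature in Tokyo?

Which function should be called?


The task needs a function whose description is: Get current weather for a city.
get_weather


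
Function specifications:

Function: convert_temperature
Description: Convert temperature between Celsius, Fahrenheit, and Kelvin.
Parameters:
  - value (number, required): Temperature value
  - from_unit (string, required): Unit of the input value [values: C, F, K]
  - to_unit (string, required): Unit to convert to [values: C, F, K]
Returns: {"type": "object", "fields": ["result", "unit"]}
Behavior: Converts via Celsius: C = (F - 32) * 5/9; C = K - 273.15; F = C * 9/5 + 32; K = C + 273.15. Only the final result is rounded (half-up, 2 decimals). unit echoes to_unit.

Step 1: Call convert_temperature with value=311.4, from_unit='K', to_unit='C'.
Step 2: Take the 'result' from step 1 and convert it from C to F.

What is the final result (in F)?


Step 1: convert_temperature(value=311.4, from_unit=K, to_unit=C)
  To C: 311.4 - 273.15 = 38.25
  Target is C: 38.25
  Round to 2 decimals: 38.25
  -> result = 38.25 C
Step 2: convert_temperature(value=38.25, from_unit=C, to_unit=F)
  Input already in C: 38.25
  To F: 38.25 * 9/5 + 32 = 100.85
  Round to 2 decimals: 100.85
  -> result = 100.85 F
100.85 F


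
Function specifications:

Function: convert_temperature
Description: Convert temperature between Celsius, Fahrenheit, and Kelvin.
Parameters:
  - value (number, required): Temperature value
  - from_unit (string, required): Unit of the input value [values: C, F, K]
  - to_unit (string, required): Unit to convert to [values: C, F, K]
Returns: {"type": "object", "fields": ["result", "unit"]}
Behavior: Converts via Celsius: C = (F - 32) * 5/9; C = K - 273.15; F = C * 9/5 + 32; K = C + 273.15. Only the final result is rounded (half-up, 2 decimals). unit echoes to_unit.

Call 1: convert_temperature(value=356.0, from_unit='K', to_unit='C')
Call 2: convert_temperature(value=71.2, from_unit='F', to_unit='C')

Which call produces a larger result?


Call 1:
  To C: 356 - 273.15 = 82.85
  Target is C: 82.85
  Round to 2 decimals: 82.85
  -> 82.85 C
Call 2:
  To C: (71.2 - 32) * 5/9 = 21.777778
  Target is C: 21.777778
  Round to 2 decimals: 21.78
  -> 21.78 C
Call 1 (82.85 C)


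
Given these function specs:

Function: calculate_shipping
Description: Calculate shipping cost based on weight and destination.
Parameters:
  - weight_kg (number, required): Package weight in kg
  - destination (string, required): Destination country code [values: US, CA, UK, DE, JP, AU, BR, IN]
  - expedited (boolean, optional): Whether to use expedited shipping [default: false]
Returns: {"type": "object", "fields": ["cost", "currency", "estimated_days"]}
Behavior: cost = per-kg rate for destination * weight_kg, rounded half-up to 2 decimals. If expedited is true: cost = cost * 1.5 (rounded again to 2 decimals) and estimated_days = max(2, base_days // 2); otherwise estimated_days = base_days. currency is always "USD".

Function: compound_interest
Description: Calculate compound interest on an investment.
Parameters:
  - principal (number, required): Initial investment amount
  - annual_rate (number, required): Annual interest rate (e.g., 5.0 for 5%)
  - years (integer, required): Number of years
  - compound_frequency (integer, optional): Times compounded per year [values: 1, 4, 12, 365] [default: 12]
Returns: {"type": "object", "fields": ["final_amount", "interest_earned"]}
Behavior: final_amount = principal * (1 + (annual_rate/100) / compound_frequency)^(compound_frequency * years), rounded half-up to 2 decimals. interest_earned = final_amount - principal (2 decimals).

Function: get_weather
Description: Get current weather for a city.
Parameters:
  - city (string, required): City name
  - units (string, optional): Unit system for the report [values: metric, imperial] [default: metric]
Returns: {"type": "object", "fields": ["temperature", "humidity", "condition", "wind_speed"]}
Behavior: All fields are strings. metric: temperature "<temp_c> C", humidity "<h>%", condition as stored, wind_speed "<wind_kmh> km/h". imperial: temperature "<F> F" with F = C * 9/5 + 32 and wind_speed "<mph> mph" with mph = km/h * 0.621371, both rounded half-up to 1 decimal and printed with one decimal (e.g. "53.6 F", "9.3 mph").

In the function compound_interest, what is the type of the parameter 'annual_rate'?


The compound_interest spec declares:
  - annual_rate (number, required): Annual interest rate (e.g., 5.0 for 5%)
Type:
number


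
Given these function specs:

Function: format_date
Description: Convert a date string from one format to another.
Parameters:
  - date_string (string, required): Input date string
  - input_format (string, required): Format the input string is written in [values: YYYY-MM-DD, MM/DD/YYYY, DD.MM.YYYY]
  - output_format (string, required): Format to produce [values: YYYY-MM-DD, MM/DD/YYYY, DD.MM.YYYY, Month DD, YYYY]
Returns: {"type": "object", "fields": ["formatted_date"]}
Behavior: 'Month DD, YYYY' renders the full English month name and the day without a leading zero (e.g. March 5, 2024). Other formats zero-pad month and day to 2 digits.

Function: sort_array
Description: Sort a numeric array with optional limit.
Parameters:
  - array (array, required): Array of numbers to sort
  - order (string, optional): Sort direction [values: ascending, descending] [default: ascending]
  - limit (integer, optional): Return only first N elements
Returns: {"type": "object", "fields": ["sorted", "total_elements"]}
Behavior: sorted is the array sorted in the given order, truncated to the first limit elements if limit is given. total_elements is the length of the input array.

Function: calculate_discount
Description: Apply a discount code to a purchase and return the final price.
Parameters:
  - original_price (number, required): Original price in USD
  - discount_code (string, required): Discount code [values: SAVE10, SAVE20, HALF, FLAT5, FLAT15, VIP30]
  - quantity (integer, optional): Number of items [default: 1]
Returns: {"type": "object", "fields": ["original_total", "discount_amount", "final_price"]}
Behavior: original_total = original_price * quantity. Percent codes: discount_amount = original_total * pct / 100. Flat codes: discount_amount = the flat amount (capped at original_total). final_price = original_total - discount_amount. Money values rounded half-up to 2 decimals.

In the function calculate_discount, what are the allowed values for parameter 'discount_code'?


The calculate_discount spec declares:
  - discount_code (string, required): Discount code [values: SAVE10, SAVE20, HALF, FLAT5, FLAT15, VIP30]
Allowed values:
SAVE10, SAVE20, HALF, FLAT5, FLAT15, VIP30


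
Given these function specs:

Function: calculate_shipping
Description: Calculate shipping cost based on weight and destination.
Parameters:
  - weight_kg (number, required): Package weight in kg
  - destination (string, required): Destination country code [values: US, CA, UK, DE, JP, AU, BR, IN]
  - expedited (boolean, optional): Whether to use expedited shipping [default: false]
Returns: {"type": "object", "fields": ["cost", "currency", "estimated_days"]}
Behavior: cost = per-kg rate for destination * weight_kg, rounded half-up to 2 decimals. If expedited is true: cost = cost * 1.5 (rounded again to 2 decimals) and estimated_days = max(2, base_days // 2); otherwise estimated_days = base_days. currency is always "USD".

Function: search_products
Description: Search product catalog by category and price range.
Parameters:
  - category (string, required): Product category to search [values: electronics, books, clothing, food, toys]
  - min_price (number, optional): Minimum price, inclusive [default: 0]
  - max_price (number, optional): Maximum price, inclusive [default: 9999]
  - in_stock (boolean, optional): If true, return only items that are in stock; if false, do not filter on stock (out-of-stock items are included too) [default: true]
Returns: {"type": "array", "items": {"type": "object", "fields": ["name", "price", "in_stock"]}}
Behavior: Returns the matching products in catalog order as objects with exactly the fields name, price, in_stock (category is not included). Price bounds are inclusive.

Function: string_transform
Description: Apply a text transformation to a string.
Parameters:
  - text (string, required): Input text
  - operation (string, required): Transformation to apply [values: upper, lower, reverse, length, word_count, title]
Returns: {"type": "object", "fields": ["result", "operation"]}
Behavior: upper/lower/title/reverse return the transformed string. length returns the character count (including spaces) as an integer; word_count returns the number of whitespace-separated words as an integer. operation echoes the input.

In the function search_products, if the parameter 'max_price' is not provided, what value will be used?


The search_products spec declares:
  - max_price (number, optional): Maximum price, inclusive [default: 9999]
Default:
9999


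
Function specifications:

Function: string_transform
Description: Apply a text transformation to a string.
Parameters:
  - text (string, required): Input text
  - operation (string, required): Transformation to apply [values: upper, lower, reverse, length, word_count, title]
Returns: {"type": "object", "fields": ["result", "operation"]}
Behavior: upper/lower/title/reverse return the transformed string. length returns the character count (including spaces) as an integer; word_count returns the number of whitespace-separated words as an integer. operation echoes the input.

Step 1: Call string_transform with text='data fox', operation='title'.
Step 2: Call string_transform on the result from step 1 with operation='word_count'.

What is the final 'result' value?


Step 1: string_transform(text='data fox', operation='title')
  -> result = 'Data Fox'
Step 2: string_transform(text='Data Fox', operation='word_count')
  words: Data, Fox -> 2
  -> result = 2
2


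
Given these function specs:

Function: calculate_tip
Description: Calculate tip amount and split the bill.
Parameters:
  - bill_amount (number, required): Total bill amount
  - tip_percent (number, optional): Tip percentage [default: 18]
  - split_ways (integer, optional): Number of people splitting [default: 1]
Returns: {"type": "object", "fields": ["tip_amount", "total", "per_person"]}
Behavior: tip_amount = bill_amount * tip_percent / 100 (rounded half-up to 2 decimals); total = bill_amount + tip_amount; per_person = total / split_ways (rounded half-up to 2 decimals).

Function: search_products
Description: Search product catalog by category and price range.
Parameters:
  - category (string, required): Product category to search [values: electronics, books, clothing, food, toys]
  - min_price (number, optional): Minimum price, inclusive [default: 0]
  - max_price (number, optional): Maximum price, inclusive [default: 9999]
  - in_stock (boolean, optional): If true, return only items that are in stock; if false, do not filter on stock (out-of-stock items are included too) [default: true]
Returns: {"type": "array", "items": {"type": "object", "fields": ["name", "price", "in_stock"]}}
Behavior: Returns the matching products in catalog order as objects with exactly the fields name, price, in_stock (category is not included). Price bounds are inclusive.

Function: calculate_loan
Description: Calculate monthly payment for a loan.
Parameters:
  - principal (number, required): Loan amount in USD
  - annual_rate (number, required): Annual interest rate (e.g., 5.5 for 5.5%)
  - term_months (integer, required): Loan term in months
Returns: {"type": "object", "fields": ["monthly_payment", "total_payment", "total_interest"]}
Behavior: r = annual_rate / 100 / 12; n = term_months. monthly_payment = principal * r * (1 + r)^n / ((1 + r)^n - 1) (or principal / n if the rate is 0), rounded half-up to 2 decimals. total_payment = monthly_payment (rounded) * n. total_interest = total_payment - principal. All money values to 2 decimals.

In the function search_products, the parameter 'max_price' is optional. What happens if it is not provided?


The search_products spec declares:
  - max_price (number, optional): Maximum price, inclusive [default: 9999]
It defaults to 9999


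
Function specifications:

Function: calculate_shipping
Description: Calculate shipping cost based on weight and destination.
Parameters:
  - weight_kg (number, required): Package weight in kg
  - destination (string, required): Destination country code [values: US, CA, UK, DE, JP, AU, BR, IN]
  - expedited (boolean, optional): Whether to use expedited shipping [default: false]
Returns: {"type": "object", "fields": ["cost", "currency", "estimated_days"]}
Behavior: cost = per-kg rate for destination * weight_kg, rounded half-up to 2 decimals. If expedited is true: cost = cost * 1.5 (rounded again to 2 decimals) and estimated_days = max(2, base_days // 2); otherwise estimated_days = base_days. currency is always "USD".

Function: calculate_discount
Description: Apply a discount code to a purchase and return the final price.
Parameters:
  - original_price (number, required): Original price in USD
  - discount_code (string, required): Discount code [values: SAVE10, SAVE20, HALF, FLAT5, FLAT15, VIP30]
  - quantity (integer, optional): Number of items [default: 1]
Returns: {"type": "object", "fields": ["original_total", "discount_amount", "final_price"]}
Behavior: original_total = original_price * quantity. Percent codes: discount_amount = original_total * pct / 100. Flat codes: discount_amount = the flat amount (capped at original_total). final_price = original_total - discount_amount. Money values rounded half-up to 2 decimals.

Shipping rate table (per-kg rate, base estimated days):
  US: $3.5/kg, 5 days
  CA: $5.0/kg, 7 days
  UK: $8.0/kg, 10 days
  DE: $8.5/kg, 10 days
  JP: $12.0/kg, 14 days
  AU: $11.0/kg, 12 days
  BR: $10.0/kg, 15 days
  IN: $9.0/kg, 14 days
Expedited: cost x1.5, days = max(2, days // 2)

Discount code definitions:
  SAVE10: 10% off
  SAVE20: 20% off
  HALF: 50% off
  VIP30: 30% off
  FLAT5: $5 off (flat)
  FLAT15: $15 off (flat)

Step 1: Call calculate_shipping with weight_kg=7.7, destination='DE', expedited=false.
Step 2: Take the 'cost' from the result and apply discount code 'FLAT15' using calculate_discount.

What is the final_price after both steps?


Step 1: calculate_shipping(weight_kg=7.7, destination=DE, expedited=false)
  Rate for DE: $8.5/kg, base 10 days
  cost = 8.5 * 7.7 = 65.45 -> 65.45
  expedited not set/false: estimated_days = 10
  -> cost = 65.45 USD
Step 2: calculate_discount(original_price=65.45, discount_code=FLAT15, quantity=1)
  original_total = 65.45 * 1 = 65.45
  FLAT15 = $15 flat: discount_amount = min(15.00, 65.45) = 15.00
  final_price = 65.45 - 15.00 = 50.45
  -> final_price = 50.45
$50.45
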